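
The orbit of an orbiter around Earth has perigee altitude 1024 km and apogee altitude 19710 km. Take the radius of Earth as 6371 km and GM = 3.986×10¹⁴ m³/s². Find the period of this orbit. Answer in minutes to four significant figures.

T ≈ 359.2 minutes

r_p = 6371 + 1024 = 7395.0 km = 7.3950×10⁶ m.
r_a = 6371 + 19710 = 26081 km = 2.6081×10⁷ m.
Semi-major axis a = (r_p + r_a)/2 = (7395.0 + 26081)/2 = 16738 km = 1.674×10⁷ m.
By Kepler's third law T = 2π√(a³/μ) = 2π × 3.430×10³ = 2.155×10⁴ s.
= 359.2 minutes.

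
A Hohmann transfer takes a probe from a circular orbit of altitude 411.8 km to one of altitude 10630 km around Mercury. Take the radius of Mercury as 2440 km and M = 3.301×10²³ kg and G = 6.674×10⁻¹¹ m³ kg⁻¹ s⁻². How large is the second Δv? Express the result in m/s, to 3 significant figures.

μ = GM = 6.674×10⁻¹¹ × 3.301×10²³ = 2.203×10¹³ m³/s².
r₁ = 2440 + 411.8 = 2851.8 km = 2.8518×10⁶ m.
r₂ = 2440 + 10630 = 13070 km = 1.3070×10⁷ m.
Transfer ellipse a_t = (r₁ + r₂)/2 = 7.961×10⁶ m.
At r₁: circular v_c1 = √(μ/r₁) = 2779 m/s; transfer-periherm v_p = √[μ(2/r₁ − 1/a_t)] = 3561 m/s.
At r₂: circular v_c2 = √(μ/r₂) = 1298 m/s; transfer-apoherm v_a = √[μ(2/r₂ − 1/a_t)] = 777.1 m/s.
Δv₂ = v_c2 − v_a = 521.2 m/s.

Δv ≈ 521 m/s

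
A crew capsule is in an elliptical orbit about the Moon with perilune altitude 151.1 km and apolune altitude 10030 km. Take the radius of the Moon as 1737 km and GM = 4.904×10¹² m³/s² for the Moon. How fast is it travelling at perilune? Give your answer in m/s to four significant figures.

v ≈ 2116 m/s

r_p = 1737 + 151.1 = 1888.1 km = 1.8881×10⁶ m.
r_a = 1737 + 10030 = 11767 km = 1.1767×10⁷ m.
Semi-major axis a = (r_p + r_a)/2 = 6827.6 km = 6.828×10⁶ m.
Vis-viva: v² = μ(2/r − 1/a) = 4.904×10¹² × (1.059×10⁻⁶ − 1.465×10⁻⁷) = 4.476×10⁶ m²/s².
v = 2116 m/s.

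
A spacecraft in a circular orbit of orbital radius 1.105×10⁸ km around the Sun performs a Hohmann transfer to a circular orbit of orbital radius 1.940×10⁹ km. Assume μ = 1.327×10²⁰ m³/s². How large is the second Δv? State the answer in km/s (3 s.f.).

r₁ = 1.105×10⁸ km = 1.105×10¹¹ m.
r₂ = 1.940×10⁹ km = 1.940×10¹² m.
Transfer ellipse a_t = (r₁ + r₂)/2 = 1.025×10¹² m.
At r₁: circular v_c1 = √(μ/r₁) = 34650 m/s; transfer-perihelion v_p = √[μ(2/r₁ − 1/a_t)] = 47670 m/s.
At r₂: circular v_c2 = √(μ/r₂) = 8271 m/s; transfer-aphelion v_a = √[μ(2/r₂ − 1/a_t)] = 2715 m/s.
Δv₂ = v_c2 − v_a = 5555 m/s.
= 5.555 km/s.

Δv ≈ 5.56 km/s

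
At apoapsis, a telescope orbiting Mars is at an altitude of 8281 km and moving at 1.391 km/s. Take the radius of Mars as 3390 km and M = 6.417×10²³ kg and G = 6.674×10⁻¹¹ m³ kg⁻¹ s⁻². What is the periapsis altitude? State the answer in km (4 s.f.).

periapsis altitude ≈ 788.6 km

μ = GM = 6.674×10⁻¹¹ × 6.417×10²³ = 4.283×10¹³ m³/s².
r_a = 3390 + 8281 = 11671 km = 1.167×10⁷ m.
Specific energy ε = v²/2 − μ/r = -2.702×10⁶ J/kg, so a = −μ/(2ε) = 7.925×10⁶ m.
The apsides satisfy r_p + r_a = 2a, so the periapsis radius is 2a − r_a = 4.179×10⁶ m = 4178.6 km.
Periapsis altitude = 4178.6 − 3390 = 788.62 km.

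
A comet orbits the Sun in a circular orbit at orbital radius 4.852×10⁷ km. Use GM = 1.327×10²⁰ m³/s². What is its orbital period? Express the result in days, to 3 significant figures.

r = 4.852×10⁷ km = 4.852×10¹⁰ m.
Kepler's third law: T = 2π√(r³/μ) = 2π√((4.852×10¹⁰)³ / 1.327×10²⁰).
r³/μ = 8.608×10¹¹ s², so T = 2π × 9.278×10⁵ = 5.829×10⁶ s.
Converting: 5.829×10⁶ s ÷ 86400 = 67.47 days.

T ≈ 67.5 days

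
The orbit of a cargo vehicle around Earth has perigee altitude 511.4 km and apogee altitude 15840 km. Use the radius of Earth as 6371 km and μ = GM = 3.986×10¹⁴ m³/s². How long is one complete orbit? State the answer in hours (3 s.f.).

T ≈ 4.85 hours

r_p = 6371 + 511.4 = 6882.4 km = 6.8824×10⁶ m.
r_a = 6371 + 15840 = 22211 km = 2.2211×10⁷ m.
Semi-major axis a = (r_p + r_a)/2 = (6882.4 + 22211)/2 = 14547 km = 1.455×10⁷ m.
By Kepler's third law T = 2π√(a³/μ) = 2π × 2.779×10³ = 1.746×10⁴ s.
= 4.850 hours.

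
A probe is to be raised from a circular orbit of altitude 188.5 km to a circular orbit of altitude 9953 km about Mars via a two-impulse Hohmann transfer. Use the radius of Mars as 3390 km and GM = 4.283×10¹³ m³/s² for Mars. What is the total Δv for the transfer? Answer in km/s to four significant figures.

r₁ = 3390 + 188.5 = 3578.5 km = 3.5785×10⁶ m.
r₂ = 3390 + 9953 = 13343 km = 1.3343×10⁷ m.
Transfer ellipse a_t = (r₁ + r₂)/2 = 8.461×10⁶ m.
At r₁: circular v_c1 = √(μ/r₁) = 3460 m/s; transfer-periapsis v_p = √[μ(2/r₁ − 1/a_t)] = 4345 m/s.
Δv₁ = v_p − v_c1 = 885.0 m/s.
At r₂: circular v_c2 = √(μ/r₂) = 1792 m/s; transfer-apoapsis v_a = √[μ(2/r₂ − 1/a_t)] = 1165 m/s.
Δv₂ = v_c2 − v_a = 626.4 m/s.
Total Δv = Δv₁ + Δv₂ = 1511 m/s = 1.511 km/s.

Δv_total ≈ 1.511 km/s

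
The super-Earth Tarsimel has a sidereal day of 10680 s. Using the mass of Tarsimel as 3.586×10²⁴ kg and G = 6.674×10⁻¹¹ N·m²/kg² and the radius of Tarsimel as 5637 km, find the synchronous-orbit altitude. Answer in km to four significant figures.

h_sync ≈ 3206 km

μ = GM = 6.674×10⁻¹¹ × 3.586×10²⁴ = 2.393×10¹⁴ m³/s².
A synchronous orbit has period T, so by Kepler's third law a = (μT²/4π²)^(1/3).
μT²/4π² = 2.393×10¹⁴ × (1.068×10⁴)² / 39.48 = 6.915×10²⁰ m³.
a = 8.843×10⁶ m = 8842.9 km.
Altitude h = a − R = 8842.9 − 5637 = 3205.9 km.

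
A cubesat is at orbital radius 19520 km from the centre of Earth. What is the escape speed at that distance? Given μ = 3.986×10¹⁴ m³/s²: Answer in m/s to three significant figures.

v_esc ≈ 6390 m/s

r = 19520 km = 1.952×10⁷ m.
Escape speed v_esc = √(2μ/r) = √(2 × 3.986×10¹⁴ / 1.952×10⁷) = √(4.084×10⁷) = 6391 m/s.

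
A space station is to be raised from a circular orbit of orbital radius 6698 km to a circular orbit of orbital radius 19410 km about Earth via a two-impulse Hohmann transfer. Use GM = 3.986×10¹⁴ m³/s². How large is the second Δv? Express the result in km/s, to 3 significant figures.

Δv ≈ 1.29 km/s

r₁ = 6698 km = 6.698×10⁶ m.
r₂ = 19410 km = 1.941×10⁷ m.
Transfer ellipse a_t = (r₁ + r₂)/2 = 1.305×10⁷ m.
At r₁: circular v_c1 = √(μ/r₁) = 7714 m/s; transfer-perigee v_p = √[μ(2/r₁ − 1/a_t)] = 9407 m/s.
At r₂: circular v_c2 = √(μ/r₂) = 4532 m/s; transfer-apogee v_a = √[μ(2/r₂ − 1/a_t)] = 3246 m/s.
Δv₂ = v_c2 − v_a = 1286 m/s.
= 1.286 km/s.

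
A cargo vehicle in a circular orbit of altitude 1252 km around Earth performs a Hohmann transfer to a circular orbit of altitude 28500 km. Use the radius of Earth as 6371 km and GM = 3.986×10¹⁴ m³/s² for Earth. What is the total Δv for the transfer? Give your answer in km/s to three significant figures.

Δv_total ≈ 3.39 km/s

r₁ = 6371 + 1252 = 7623.0 km = 7.6230×10⁶ m.
r₂ = 6371 + 28500 = 34871 km = 3.4871×10⁷ m.
Transfer ellipse a_t = (r₁ + r₂)/2 = 2.125×10⁷ m.
At r₁: circular v_c1 = √(μ/r₁) = 7231 m/s; transfer-perigee v_p = √[μ(2/r₁ − 1/a_t)] = 9264 m/s.
Δv₁ = v_p − v_c1 = 2033 m/s.
At r₂: circular v_c2 = √(μ/r₂) = 3381 m/s; transfer-apogee v_a = √[μ(2/r₂ − 1/a_t)] = 2025 m/s.
Δv₂ = v_c2 − v_a = 1356 m/s.
Total Δv = Δv₁ + Δv₂ = 3388 m/s = 3.388 km/s.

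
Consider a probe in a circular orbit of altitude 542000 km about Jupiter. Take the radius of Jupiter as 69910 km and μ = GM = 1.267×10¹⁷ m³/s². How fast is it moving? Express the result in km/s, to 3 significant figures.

r = 69910 + 542000 = 611910 km = 6.1191×10⁸ m.
For a circular orbit v = √(μ/r) = √(1.267×10¹⁷ / 6.119×10⁸) = √(2.071×10⁸) = 14390 m/s.
That is 14.39 km/s.

v ≈ 14.4 km/s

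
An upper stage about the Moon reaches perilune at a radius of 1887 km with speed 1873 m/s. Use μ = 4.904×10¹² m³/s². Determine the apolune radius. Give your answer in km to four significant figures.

apolune radius ≈ 3918 km

r_p = 1.887×10⁶ m.
Specific energy ε = v²/2 − μ/r = -8.448×10⁵ J/kg, so a = −μ/(2ε) = 2.903×10⁶ m.
The apsides satisfy r_p + r_a = 2a, so the apolune radius is 2a − r_p = 3.918×10⁶ m = 3918.1 km.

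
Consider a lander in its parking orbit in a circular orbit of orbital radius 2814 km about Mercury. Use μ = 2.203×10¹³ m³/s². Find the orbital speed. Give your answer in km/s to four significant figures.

v ≈ 2.798 km/s

r = 2814 km = 2.814×10⁶ m.
For a circular orbit v = √(μ/r) = √(2.203×10¹³ / 2.814×10⁶) = √(7.829×10⁶) = 2798 m/s.
That is 2.798 km/s.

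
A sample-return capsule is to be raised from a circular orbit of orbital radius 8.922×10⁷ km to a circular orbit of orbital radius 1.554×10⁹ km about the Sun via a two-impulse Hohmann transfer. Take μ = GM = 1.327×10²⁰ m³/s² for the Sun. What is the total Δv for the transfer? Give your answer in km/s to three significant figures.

Δv_total ≈ 20.7 km/s

r₁ = 8.922×10⁷ km = 8.922×10¹⁰ m.
r₂ = 1.554×10⁹ km = 1.554×10¹² m.
Transfer ellipse a_t = (r₁ + r₂)/2 = 8.216×10¹¹ m.
At r₁: circular v_c1 = √(μ/r₁) = 38570 m/s; transfer-perihelion v_p = √[μ(2/r₁ − 1/a_t)] = 53040 m/s.
Δv₁ = v_p − v_c1 = 14470 m/s.
At r₂: circular v_c2 = √(μ/r₂) = 9241 m/s; transfer-aphelion v_a = √[μ(2/r₂ − 1/a_t)] = 3045 m/s.
Δv₂ = v_c2 − v_a = 6196 m/s.
Total Δv = Δv₁ + Δv₂ = 20670 m/s = 20.67 km/s.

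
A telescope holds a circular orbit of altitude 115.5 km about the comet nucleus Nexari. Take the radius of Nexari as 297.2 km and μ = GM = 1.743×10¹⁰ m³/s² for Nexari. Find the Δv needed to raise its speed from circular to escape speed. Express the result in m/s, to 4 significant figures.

Δv ≈ 85.12 m/s

r = 297.2 + 115.5 = 412.70 km = 4.1270×10⁵ m.
Circular speed v_c = √(μ/r) = 205.5 m/s.
Escape speed v_esc = √(2μ/r) = √2 × v_c = 290.6 m/s.
Δv = v_esc − v_c = 85.12 m/s.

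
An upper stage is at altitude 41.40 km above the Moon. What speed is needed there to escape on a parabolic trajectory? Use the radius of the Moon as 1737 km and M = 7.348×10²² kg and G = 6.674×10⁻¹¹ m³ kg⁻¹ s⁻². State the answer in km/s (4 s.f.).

μ = GM = 6.674×10⁻¹¹ × 7.348×10²² = 4.904×10¹² m³/s².
r = 1737 + 41.40 = 1778.4 km = 1.7784×10⁶ m.
Escape speed v_esc = √(2μ/r) = √(2 × 4.904×10¹² / 1.778×10⁶) = √(5.515×10⁶) = 2348 m/s.
= 2.348 km/s.

v_esc ≈ 2.348 km/s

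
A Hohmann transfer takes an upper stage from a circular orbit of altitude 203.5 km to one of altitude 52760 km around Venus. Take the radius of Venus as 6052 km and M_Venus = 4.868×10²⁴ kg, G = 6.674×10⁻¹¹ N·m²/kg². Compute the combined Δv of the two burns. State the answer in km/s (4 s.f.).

μ = GM = 6.674×10⁻¹¹ × 4.868×10²⁴ = 3.249×10¹⁴ m³/s².
r₁ = 6052 + 203.5 = 6255.5 km = 6.2555×10⁶ m.
r₂ = 6052 + 52760 = 58812 km = 5.8812×10⁷ m.
Transfer ellipse a_t = (r₁ + r₂)/2 = 3.253×10⁷ m.
At r₁: circular v_c1 = √(μ/r₁) = 7207 m/s; transfer-periapsis v_p = √[μ(2/r₁ − 1/a_t)] = 9690 m/s.
Δv₁ = v_p − v_c1 = 2483 m/s.
At r₂: circular v_c2 = √(μ/r₂) = 2350 m/s; transfer-apoapsis v_a = √[μ(2/r₂ − 1/a_t)] = 1031 m/s.
Δv₂ = v_c2 − v_a = 1320 m/s.
Total Δv = Δv₁ + Δv₂ = 3803 m/s = 3.803 km/s.

Δv_total ≈ 3.803 km/s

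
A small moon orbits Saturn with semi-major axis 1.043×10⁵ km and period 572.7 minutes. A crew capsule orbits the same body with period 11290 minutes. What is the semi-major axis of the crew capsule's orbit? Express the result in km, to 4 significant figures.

Kepler's third law: a³ ∝ T², so a₂ = a₁ (T₂/T₁)^(2/3).
T₂/T₁ = 19.71, (T₂/T₁)^(2/3) = 7.298.
a₂ = 1.043×10⁵ × 7.298 = 7.611×10⁵ km.

a₂ ≈ 7.611×10⁵ km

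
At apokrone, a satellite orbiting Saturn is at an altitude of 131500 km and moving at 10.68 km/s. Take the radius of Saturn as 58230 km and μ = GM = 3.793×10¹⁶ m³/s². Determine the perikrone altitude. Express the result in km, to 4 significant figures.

r_a = 58230 + 131500 = 1.8973×10⁵ km = 1.897×10⁸ m.
Specific energy ε = v²/2 − μ/r = -1.429×10⁸ J/kg, so a = −μ/(2ε) = 1.327×10⁸ m.
The apsides satisfy r_p + r_a = 2a, so the perikrone radius is 2a − r_a = 7.573×10⁷ m = 75729 km.
Perikrone altitude = 75729 − 58230 = 17499 km.

perikrone altitude ≈ 17500 km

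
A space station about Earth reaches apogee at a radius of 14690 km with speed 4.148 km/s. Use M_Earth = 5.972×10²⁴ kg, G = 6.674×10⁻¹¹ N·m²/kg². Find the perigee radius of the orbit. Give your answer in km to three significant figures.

perigee radius ≈ 6820 km

μ = GM = 6.674×10⁻¹¹ × 5.972×10²⁴ = 3.986×10¹⁴ m³/s².
r_a = 1.469×10⁷ m.
Specific energy ε = v²/2 − μ/r = -1.853×10⁷ J/kg, so a = −μ/(2ε) = 1.076×10⁷ m.
The apsides satisfy r_p + r_a = 2a, so the perigee radius is 2a − r_a = 6.820×10⁶ m = 6820.4 km.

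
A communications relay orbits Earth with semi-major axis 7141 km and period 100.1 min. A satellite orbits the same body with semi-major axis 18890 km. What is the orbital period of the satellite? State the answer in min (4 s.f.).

Kepler's third law: T² ∝ a³, so T₂ = T₁ (a₂/a₁)^(3/2).
a₂/a₁ = 2.645, (a₂/a₁)^(3/2) = 4.302.
T₂ = 100.1 × 4.302 = 430.7 min.

T₂ ≈ 430.7 min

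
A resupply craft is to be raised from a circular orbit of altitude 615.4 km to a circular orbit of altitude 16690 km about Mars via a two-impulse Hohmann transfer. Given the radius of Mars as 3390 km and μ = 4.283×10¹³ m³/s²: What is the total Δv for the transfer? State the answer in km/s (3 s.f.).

Δv_total ≈ 1.57 km/s

r₁ = 3390 + 615.4 = 4005.4 km = 4.0054×10⁶ m.
r₂ = 3390 + 16690 = 20080 km = 2.0080×10⁷ m.
Transfer ellipse a_t = (r₁ + r₂)/2 = 1.204×10⁷ m.
At r₁: circular v_c1 = √(μ/r₁) = 3270 m/s; transfer-periapsis v_p = √[μ(2/r₁ − 1/a_t)] = 4223 m/s.
Δv₁ = v_p − v_c1 = 952.5 m/s.
At r₂: circular v_c2 = √(μ/r₂) = 1460 m/s; transfer-apoapsis v_a = √[μ(2/r₂ − 1/a_t)] = 842.3 m/s.
Δv₂ = v_c2 − v_a = 618.2 m/s.
Total Δv = Δv₁ + Δv₂ = 1571 m/s = 1.571 km/s.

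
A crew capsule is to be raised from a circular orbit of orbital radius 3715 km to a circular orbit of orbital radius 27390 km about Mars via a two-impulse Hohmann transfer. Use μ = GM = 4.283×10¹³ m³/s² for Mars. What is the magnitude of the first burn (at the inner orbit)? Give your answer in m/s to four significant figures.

r₁ = 3715 km = 3.715×10⁶ m.
r₂ = 27390 km = 2.739×10⁷ m.
Transfer ellipse a_t = (r₁ + r₂)/2 = 1.555×10⁷ m.
At r₁: circular v_c1 = √(μ/r₁) = 3395 m/s; transfer-periapsis v_p = √[μ(2/r₁ − 1/a_t)] = 4506 m/s.
Δv₁ = v_p − v_c1 = 1111 m/s.

Δv ≈ 1111 m/s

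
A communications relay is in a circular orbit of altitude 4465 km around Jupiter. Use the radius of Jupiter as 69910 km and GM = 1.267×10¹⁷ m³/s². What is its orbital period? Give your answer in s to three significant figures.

T ≈ 11300 s

r = 69910 + 4465 = 74375 km = 7.4375×10⁷ m.
Kepler's third law: T = 2π√(r³/μ) = 2π√((7.438×10⁷)³ / 1.267×10¹⁷).
r³/μ = 3.247×10⁶ s², so T = 2π × 1.802×10³ = 1.132×10⁴ s.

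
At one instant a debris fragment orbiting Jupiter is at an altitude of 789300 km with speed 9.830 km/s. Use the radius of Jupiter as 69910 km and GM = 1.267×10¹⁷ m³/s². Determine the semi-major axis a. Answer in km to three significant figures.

a ≈ 6.39×10⁵ km

r = 69910 + 789300 = 8.5921×10⁵ km = 8.592×10⁸ m.
Specific orbital energy ε = v²/2 − μ/r = (9830)²/2 − 1.267×10¹⁷/8.592×10⁸ = -9.915×10⁷ J/kg.
Since ε = −μ/(2a), a = −μ/(2ε) = 6.390×10⁸ m = 6.3895×10⁵ km.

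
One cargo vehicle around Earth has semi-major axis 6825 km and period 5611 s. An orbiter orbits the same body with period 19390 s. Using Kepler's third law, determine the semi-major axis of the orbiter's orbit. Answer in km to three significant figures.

Kepler's third law: a³ ∝ T², so a₂ = a₁ (T₂/T₁)^(2/3).
T₂/T₁ = 3.456, (T₂/T₁)^(2/3) = 2.286.
a₂ = 6825 × 2.286 = 15600 km.

a₂ ≈ 15600 km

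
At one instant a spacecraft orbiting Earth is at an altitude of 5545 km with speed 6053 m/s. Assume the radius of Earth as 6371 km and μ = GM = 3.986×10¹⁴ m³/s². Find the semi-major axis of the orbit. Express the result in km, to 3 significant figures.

a ≈ 13200 km

r = 6371 + 5545 = 11916 km = 1.192×10⁷ m.
Vis-viva rearranged: 1/a = 2/r − v²/μ = 1.678×10⁻⁷ − 9.192×10⁻⁸ = 7.592×10⁻⁸ m⁻¹.
a = 1.317×10⁷ m = 13171 km.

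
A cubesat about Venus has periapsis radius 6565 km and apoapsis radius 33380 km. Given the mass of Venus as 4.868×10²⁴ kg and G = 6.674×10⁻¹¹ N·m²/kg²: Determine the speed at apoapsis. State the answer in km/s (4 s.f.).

μ = GM = 6.674×10⁻¹¹ × 4.868×10²⁴ = 3.249×10¹⁴ m³/s².
Semi-major axis a = (r_p + r_a)/2 = 19972 km = 1.997×10⁷ m.
Vis-viva: v² = μ(2/r − 1/a) = 3.249×10¹⁴ × (5.992×10⁻⁸ − 5.007×10⁻⁸) = 3.199×10⁶ m²/s².
v = 1789 m/s = 1.789 km/s.

v ≈ 1.789 km/s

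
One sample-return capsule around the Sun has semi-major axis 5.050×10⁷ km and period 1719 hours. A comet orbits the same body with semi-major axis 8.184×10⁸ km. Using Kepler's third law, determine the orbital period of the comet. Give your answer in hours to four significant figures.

Kepler's third law: T² ∝ a³, so T₂ = T₁ (a₂/a₁)^(3/2).
a₂/a₁ = 16.21, (a₂/a₁)^(3/2) = 65.24.
T₂ = 1719 × 65.24 = 1.121×10⁵ hours.

T₂ ≈ 1.121×10⁵ hours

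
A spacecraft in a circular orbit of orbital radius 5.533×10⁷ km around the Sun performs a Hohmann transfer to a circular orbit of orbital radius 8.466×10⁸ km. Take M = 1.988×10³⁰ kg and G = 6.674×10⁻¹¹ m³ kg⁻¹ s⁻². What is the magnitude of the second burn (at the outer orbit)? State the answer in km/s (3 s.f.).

μ = GM = 6.674×10⁻¹¹ × 1.988×10³⁰ = 1.327×10²⁰ m³/s².
r₁ = 5.533×10⁷ km = 5.533×10¹⁰ m.
r₂ = 8.466×10⁸ km = 8.466×10¹¹ m.
Transfer ellipse a_t = (r₁ + r₂)/2 = 4.510×10¹¹ m.
At r₁: circular v_c1 = √(μ/r₁) = 48970 m/s; transfer-perihelion v_p = √[μ(2/r₁ − 1/a_t)] = 67090 m/s.
At r₂: circular v_c2 = √(μ/r₂) = 12520 m/s; transfer-aphelion v_a = √[μ(2/r₂ − 1/a_t)] = 4385 m/s.
Δv₂ = v_c2 − v_a = 8134 m/s.
= 8.134 km/s.

Δv ≈ 8.13 km/s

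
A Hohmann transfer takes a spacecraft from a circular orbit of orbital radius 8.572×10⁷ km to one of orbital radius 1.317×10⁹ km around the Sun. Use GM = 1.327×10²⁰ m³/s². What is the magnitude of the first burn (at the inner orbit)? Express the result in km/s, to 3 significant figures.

Δv ≈ 14.6 km/s

r₁ = 8.572×10⁷ km = 8.572×10¹⁰ m.
r₂ = 1.317×10⁹ km = 1.317×10¹² m.
Transfer ellipse a_t = (r₁ + r₂)/2 = 7.014×10¹¹ m.
At r₁: circular v_c1 = √(μ/r₁) = 39350 m/s; transfer-perihelion v_p = √[μ(2/r₁ − 1/a_t)] = 53920 m/s.
Δv₁ = v_p − v_c1 = 14570 m/s.
= 14.57 km/s.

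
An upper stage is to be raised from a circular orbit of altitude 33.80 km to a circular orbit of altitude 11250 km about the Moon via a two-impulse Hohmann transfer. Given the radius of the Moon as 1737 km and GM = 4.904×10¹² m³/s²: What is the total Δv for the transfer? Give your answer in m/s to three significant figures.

r₁ = 1737 + 33.80 = 1770.8 km = 1.7708×10⁶ m.
r₂ = 1737 + 11250 = 12987 km = 1.2987×10⁷ m.
Transfer ellipse a_t = (r₁ + r₂)/2 = 7.379×10⁶ m.
At r₁: circular v_c1 = √(μ/r₁) = 1664 m/s; transfer-perilune v_p = √[μ(2/r₁ − 1/a_t)] = 2208 m/s.
Δv₁ = v_p − v_c1 = 543.6 m/s.
At r₂: circular v_c2 = √(μ/r₂) = 614.5 m/s; transfer-apolune v_a = √[μ(2/r₂ − 1/a_t)] = 301.0 m/s.
Δv₂ = v_c2 − v_a = 313.5 m/s.
Total Δv = Δv₁ + Δv₂ = 857.1 m/s.

Δv_total ≈ 857 m/s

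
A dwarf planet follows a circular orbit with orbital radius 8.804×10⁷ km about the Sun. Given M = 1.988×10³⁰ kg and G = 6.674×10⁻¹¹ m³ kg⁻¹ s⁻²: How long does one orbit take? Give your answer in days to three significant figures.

μ = GM = 6.674×10⁻¹¹ × 1.988×10³⁰ = 1.327×10²⁰ m³/s².
r = 8.804×10⁷ km = 8.804×10¹⁰ m.
Kepler's third law: T = 2π√(r³/μ) = 2π√((8.804×10¹⁰)³ / 1.327×10²⁰).
r³/μ = 5.143×10¹² s², so T = 2π × 2.268×10⁶ = 1.425×10⁷ s.
Converting: 1.425×10⁷ s ÷ 86400 = 164.9 days.

T ≈ 165 days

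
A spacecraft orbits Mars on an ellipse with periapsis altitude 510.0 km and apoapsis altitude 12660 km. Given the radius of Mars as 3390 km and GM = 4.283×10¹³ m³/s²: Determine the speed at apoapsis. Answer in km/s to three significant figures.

v ≈ 1.02 km/s

r_p = 3390 + 510.0 = 3900.0 km = 3.9000×10⁶ m.
r_a = 3390 + 12660 = 16050 km = 1.6050×10⁷ m.
Semi-major axis a = (r_p + r_a)/2 = 9975.0 km = 9.975×10⁶ m.
Vis-viva: v² = μ(2/r − 1/a) = 4.283×10¹³ × (1.246×10⁻⁷ − 1.003×10⁻⁷) = 1.043×10⁶ m²/s².
v = 1021 m/s = 1.021 km/s.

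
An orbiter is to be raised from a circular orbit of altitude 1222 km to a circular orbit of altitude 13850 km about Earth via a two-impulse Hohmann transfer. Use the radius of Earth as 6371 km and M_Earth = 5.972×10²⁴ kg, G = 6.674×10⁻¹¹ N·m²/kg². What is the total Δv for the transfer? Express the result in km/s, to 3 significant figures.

Δv_total ≈ 2.65 km/s

μ = GM = 6.674×10⁻¹¹ × 5.972×10²⁴ = 3.986×10¹⁴ m³/s².
r₁ = 6371 + 1222 = 7593.0 km = 7.5930×10⁶ m.
r₂ = 6371 + 13850 = 20221 km = 2.0221×10⁷ m.
Transfer ellipse a_t = (r₁ + r₂)/2 = 1.391×10⁷ m.
At r₁: circular v_c1 = √(μ/r₁) = 7245 m/s; transfer-perigee v_p = √[μ(2/r₁ − 1/a_t)] = 8736 m/s.
Δv₁ = v_p − v_c1 = 1491 m/s.
At r₂: circular v_c2 = √(μ/r₂) = 4440 m/s; transfer-apogee v_a = √[μ(2/r₂ − 1/a_t)] = 3281 m/s.
Δv₂ = v_c2 − v_a = 1159 m/s.
Total Δv = Δv₁ + Δv₂ = 2650 m/s = 2.650 km/s.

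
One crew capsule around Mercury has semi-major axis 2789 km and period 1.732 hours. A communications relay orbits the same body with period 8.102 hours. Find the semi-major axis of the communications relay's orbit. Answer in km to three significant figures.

Kepler's third law: a³ ∝ T², so a₂ = a₁ (T₂/T₁)^(2/3).
T₂/T₁ = 4.678, (T₂/T₁)^(2/3) = 2.797.
a₂ = 2789 × 2.797 = 7801 km.

a₂ ≈ 7800 km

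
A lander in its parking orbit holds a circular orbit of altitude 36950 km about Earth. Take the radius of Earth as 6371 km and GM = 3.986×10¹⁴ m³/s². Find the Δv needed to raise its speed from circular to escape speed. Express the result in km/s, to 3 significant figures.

Δv ≈ 1.26 km/s

r = 6371 + 36950 = 43321 km = 4.3321×10⁷ m.
Circular speed v_c = √(μ/r) = 3033 m/s.
Escape speed v_esc = √(2μ/r) = √2 × v_c = 4290 m/s.
Δv = v_esc − v_c = 1256 m/s = 1.256 km/s.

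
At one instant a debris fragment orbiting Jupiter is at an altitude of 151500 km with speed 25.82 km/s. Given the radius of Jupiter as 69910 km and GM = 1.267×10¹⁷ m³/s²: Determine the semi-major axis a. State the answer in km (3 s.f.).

r = 69910 + 151500 = 2.2141×10⁵ km = 2.214×10⁸ m.
Specific orbital energy ε = v²/2 − μ/r = (25820)²/2 − 1.267×10¹⁷/2.214×10⁸ = -2.389×10⁸ J/kg.
Since ε = −μ/(2a), a = −μ/(2ε) = 2.652×10⁸ m = 2.6517×10⁵ km.

a ≈ 2.65×10⁵ km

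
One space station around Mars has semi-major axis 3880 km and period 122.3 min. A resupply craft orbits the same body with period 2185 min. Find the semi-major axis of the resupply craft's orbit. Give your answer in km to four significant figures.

Kepler's third law: a³ ∝ T², so a₂ = a₁ (T₂/T₁)^(2/3).
T₂/T₁ = 17.87, (T₂/T₁)^(2/3) = 6.834.
a₂ = 3880 × 6.834 = 26520 km.

a₂ ≈ 26520 km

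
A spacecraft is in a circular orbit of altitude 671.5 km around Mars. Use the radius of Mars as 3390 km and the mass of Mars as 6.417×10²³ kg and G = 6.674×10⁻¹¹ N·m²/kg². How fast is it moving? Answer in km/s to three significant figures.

v ≈ 3.25 km/s

μ = GM = 6.674×10⁻¹¹ × 6.417×10²³ = 4.283×10¹³ m³/s².
r = 3390 + 671.5 = 4061.5 km = 4.0615×10⁶ m.
For a circular orbit v = √(μ/r) = √(4.283×10¹³ / 4.062×10⁶) = √(1.054×10⁷) = 3247 m/s.
That is 3.247 km/s.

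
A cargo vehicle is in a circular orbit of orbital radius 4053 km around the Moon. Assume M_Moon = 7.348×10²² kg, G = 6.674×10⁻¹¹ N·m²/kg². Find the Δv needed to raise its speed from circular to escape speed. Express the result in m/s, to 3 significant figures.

Δv ≈ 456 m/s

μ = GM = 6.674×10⁻¹¹ × 7.348×10²² = 4.904×10¹² m³/s².
r = 4053 km = 4.053×10⁶ m.
Circular speed v_c = √(μ/r) = 1100 m/s.
Escape speed v_esc = √(2μ/r) = √2 × v_c = 1556 m/s.
Δv = v_esc − v_c = 455.6 m/s.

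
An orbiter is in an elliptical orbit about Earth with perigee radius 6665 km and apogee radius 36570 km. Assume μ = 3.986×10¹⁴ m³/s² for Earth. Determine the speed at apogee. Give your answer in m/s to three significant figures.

v ≈ 1830 m/s

Semi-major axis a = (r_p + r_a)/2 = 21618 km = 2.162×10⁷ m.
Vis-viva: v² = μ(2/r − 1/a) = 3.986×10¹⁴ × (5.469×10⁻⁸ − 4.626×10⁻⁸) = 3.361×10⁶ m²/s².
v = 1833 m/s.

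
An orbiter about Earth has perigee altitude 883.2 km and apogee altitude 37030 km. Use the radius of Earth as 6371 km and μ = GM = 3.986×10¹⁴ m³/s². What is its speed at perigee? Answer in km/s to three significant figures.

r_p = 6371 + 883.2 = 7254.2 km = 7.2542×10⁶ m.
r_a = 6371 + 37030 = 43401 km = 4.3401×10⁷ m.
Semi-major axis a = (r_p + r_a)/2 = 25328 km = 2.533×10⁷ m.
Vis-viva: v² = μ(2/r − 1/a) = 3.986×10¹⁴ × (2.757×10⁻⁷ − 3.948×10⁻⁸) = 9.416×10⁷ m²/s².
v = 9703 m/s = 9.703 km/s.

v ≈ 9.70 km/s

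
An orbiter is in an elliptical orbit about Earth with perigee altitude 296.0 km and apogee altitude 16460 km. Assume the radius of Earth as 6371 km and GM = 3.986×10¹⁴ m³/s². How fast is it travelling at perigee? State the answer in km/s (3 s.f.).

v ≈ 9.62 km/s

r_p = 6371 + 296.0 = 6667.0 km = 6.6670×10⁶ m.
r_a = 6371 + 16460 = 22831 km = 2.2831×10⁷ m.
Semi-major axis a = (r_p + r_a)/2 = 14749 km = 1.475×10⁷ m.
Vis-viva: v² = μ(2/r − 1/a) = 3.986×10¹⁴ × (3.000×10⁻⁷ − 6.780×10⁻⁸) = 9.255×10⁷ m²/s².
v = 9620 m/s = 9.620 km/s.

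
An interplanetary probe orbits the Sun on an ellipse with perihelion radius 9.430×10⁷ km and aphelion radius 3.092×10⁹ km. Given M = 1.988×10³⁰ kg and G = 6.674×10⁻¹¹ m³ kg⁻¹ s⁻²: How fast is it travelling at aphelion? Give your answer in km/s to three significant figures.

μ = GM = 6.674×10⁻¹¹ × 1.988×10³⁰ = 1.327×10²⁰ m³/s².
Semi-major axis a = (r_p + r_a)/2 = 1.5932×10⁹ km = 1.593×10¹² m.
Vis-viva: v² = μ(2/r − 1/a) = 1.327×10²⁰ × (6.468×10⁻¹³ − 6.277×10⁻¹³) = 2.540×10⁶ m²/s².
v = 1594 m/s = 1.594 km/s.

v ≈ 1.59 km/s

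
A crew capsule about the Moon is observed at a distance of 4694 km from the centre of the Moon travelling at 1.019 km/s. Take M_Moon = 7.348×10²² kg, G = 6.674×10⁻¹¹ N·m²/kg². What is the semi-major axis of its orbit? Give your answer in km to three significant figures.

a ≈ 4670 km

μ = GM = 6.674×10⁻¹¹ × 7.348×10²² = 4.904×10¹² m³/s².
r = 4.694×10⁶ m.
Specific orbital energy ε = v²/2 − μ/r = (1019)²/2 − 4.904×10¹²/4.694×10⁶ = -5.256×10⁵ J/kg.
Since ε = −μ/(2a), a = −μ/(2ε) = 4.665×10⁶ m = 4665.5 km.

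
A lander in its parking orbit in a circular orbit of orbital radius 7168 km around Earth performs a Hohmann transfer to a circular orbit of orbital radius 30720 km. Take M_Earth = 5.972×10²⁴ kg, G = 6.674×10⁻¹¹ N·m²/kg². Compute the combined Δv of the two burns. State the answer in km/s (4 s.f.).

μ = GM = 6.674×10⁻¹¹ × 5.972×10²⁴ = 3.986×10¹⁴ m³/s².
r₁ = 7168 km = 7.168×10⁶ m.
r₂ = 30720 km = 3.072×10⁷ m.
Transfer ellipse a_t = (r₁ + r₂)/2 = 1.894×10⁷ m.
At r₁: circular v_c1 = √(μ/r₁) = 7457 m/s; transfer-perigee v_p = √[μ(2/r₁ − 1/a_t)] = 9496 m/s.
Δv₁ = v_p − v_c1 = 2039 m/s.
At r₂: circular v_c2 = √(μ/r₂) = 3602 m/s; transfer-apogee v_a = √[μ(2/r₂ − 1/a_t)] = 2216 m/s.
Δv₂ = v_c2 − v_a = 1386 m/s.
Total Δv = Δv₁ + Δv₂ = 3425 m/s = 3.425 km/s.

Δv_total ≈ 3.425 km/s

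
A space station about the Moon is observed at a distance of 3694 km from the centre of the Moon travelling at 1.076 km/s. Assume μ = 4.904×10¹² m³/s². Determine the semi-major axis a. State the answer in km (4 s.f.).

r = 3.694×10⁶ m.
Specific orbital energy ε = v²/2 − μ/r = (1076)²/2 − 4.904×10¹²/3.694×10⁶ = -7.487×10⁵ J/kg.
Since ε = −μ/(2a), a = −μ/(2ε) = 3.275×10⁶ m = 3275.1 km.

a ≈ 3275 km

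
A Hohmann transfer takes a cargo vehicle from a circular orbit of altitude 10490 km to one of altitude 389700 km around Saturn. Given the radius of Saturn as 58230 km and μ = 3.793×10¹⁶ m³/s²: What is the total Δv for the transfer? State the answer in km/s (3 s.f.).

r₁ = 58230 + 10490 = 68720 km = 6.8720×10⁷ m.
r₂ = 58230 + 389700 = 447930 km = 4.4793×10⁸ m.
Transfer ellipse a_t = (r₁ + r₂)/2 = 2.583×10⁸ m.
At r₁: circular v_c1 = √(μ/r₁) = 23490 m/s; transfer-perikrone v_p = √[μ(2/r₁ − 1/a_t)] = 30940 m/s.
Δv₁ = v_p − v_c1 = 7443 m/s.
At r₂: circular v_c2 = √(μ/r₂) = 9202 m/s; transfer-apokrone v_a = √[μ(2/r₂ − 1/a_t)] = 4746 m/s.
Δv₂ = v_c2 − v_a = 4456 m/s.
Total Δv = Δv₁ + Δv₂ = 11900 m/s = 11.90 km/s.

Δv_total ≈ 11.9 km/s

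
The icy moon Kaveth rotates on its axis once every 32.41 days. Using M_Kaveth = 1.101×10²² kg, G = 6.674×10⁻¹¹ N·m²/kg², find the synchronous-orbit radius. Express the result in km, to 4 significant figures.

μ = GM = 6.674×10⁻¹¹ × 1.101×10²² = 7.348×10¹¹ m³/s².
T = 32.41 days = 2.800×10⁶ s.
A synchronous orbit has period T, so by Kepler's third law a = (μT²/4π²)^(1/3).
μT²/4π² = 7.348×10¹¹ × (2.800×10⁶)² / 39.48 = 1.459×10²³ m³.
a = 5.265×10⁷ m = 52650 km.

r_sync ≈ 52650 km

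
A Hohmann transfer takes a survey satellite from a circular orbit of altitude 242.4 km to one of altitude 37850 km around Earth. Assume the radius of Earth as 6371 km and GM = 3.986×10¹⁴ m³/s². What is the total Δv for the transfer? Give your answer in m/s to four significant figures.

r₁ = 6371 + 242.4 = 6613.4 km = 6.6134×10⁶ m.
r₂ = 6371 + 37850 = 44221 km = 4.4221×10⁷ m.
Transfer ellipse a_t = (r₁ + r₂)/2 = 2.542×10⁷ m.
At r₁: circular v_c1 = √(μ/r₁) = 7763 m/s; transfer-perigee v_p = √[μ(2/r₁ − 1/a_t)] = 10240 m/s.
Δv₁ = v_p − v_c1 = 2477 m/s.
At r₂: circular v_c2 = √(μ/r₂) = 3002 m/s; transfer-apogee v_a = √[μ(2/r₂ − 1/a_t)] = 1531 m/s.
Δv₂ = v_c2 − v_a = 1471 m/s.
Total Δv = Δv₁ + Δv₂ = 3948 m/s.

Δv_total ≈ 3948 m/s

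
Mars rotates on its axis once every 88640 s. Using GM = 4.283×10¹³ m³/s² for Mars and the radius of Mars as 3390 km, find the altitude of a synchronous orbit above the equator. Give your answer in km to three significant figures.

A synchronous orbit has period T, so by Kepler's third law a = (μT²/4π²)^(1/3).
μT²/4π² = 4.283×10¹³ × (8.864×10⁴)² / 39.48 = 8.524×10²¹ m³.
a = 2.043×10⁷ m = 20428 km.
Altitude h = a − R = 20428 − 3390 = 17038 km.

h_sync ≈ 17000 km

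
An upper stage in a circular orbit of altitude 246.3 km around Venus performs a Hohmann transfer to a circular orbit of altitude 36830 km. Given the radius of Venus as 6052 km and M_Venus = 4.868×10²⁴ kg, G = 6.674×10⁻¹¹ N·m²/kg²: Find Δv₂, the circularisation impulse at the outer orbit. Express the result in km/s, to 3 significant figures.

Δv ≈ 1.36 km/s

μ = GM = 6.674×10⁻¹¹ × 4.868×10²⁴ = 3.249×10¹⁴ m³/s².
r₁ = 6052 + 246.3 = 6298.3 km = 6.2983×10⁶ m.
r₂ = 6052 + 36830 = 42882 km = 4.2882×10⁷ m.
Transfer ellipse a_t = (r₁ + r₂)/2 = 2.459×10⁷ m.
At r₁: circular v_c1 = √(μ/r₁) = 7182 m/s; transfer-periapsis v_p = √[μ(2/r₁ − 1/a_t)] = 9484 m/s.
At r₂: circular v_c2 = √(μ/r₂) = 2753 m/s; transfer-apoapsis v_a = √[μ(2/r₂ − 1/a_t)] = 1393 m/s.
Δv₂ = v_c2 − v_a = 1359 m/s.
= 1.359 km/s.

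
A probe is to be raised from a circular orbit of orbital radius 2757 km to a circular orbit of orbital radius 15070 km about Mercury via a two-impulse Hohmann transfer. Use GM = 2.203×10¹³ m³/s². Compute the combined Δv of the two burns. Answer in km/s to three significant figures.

Δv_total ≈ 1.39 km/s

r₁ = 2757 km = 2.757×10⁶ m.
r₂ = 15070 km = 1.507×10⁷ m.
Transfer ellipse a_t = (r₁ + r₂)/2 = 8.914×10⁶ m.
At r₁: circular v_c1 = √(μ/r₁) = 2827 m/s; transfer-periherm v_p = √[μ(2/r₁ − 1/a_t)] = 3676 m/s.
Δv₁ = v_p − v_c1 = 848.8 m/s.
At r₂: circular v_c2 = √(μ/r₂) = 1209 m/s; transfer-apoherm v_a = √[μ(2/r₂ − 1/a_t)] = 672.4 m/s.
Δv₂ = v_c2 − v_a = 536.6 m/s.
Total Δv = Δv₁ + Δv₂ = 1385 m/s = 1.385 km/s.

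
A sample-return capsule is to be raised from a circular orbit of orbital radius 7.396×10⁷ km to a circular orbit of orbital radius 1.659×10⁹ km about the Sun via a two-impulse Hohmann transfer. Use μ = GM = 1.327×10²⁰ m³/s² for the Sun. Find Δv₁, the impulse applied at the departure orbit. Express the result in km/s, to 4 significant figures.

Δv ≈ 16.25 km/s

r₁ = 7.396×10⁷ km = 7.396×10¹⁰ m.
r₂ = 1.659×10⁹ km = 1.659×10¹² m.
Transfer ellipse a_t = (r₁ + r₂)/2 = 8.665×10¹¹ m.
At r₁: circular v_c1 = √(μ/r₁) = 42360 m/s; transfer-perihelion v_p = √[μ(2/r₁ − 1/a_t)] = 58610 m/s.
Δv₁ = v_p − v_c1 = 16250 m/s.
= 16.25 km/s.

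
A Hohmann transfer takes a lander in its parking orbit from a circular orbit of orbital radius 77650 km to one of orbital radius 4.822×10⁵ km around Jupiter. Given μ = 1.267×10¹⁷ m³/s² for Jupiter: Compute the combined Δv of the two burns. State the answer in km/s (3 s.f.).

Δv_total ≈ 20.3 km/s

r₁ = 77650 km = 7.765×10⁷ m.
r₂ = 4.822×10⁵ km = 4.822×10⁸ m.
Transfer ellipse a_t = (r₁ + r₂)/2 = 2.799×10⁸ m.
At r₁: circular v_c1 = √(μ/r₁) = 40390 m/s; transfer-perijove v_p = √[μ(2/r₁ − 1/a_t)] = 53020 m/s.
Δv₁ = v_p − v_c1 = 12620 m/s.
At r₂: circular v_c2 = √(μ/r₂) = 16210 m/s; transfer-apojove v_a = √[μ(2/r₂ − 1/a_t)] = 8537 m/s.
Δv₂ = v_c2 − v_a = 7672 m/s.
Total Δv = Δv₁ + Δv₂ = 20290 m/s = 20.29 km/s.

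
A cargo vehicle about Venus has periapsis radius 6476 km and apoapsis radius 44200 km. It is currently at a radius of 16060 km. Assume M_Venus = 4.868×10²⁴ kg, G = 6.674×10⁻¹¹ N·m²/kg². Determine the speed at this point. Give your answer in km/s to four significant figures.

v ≈ 5.257 km/s

μ = GM = 6.674×10⁻¹¹ × 4.868×10²⁴ = 3.249×10¹⁴ m³/s².
Semi-major axis a = (r_p + r_a)/2 = 25338 km = 2.534×10⁷ m.
Vis-viva: v² = μ(2/r − 1/a) = 3.249×10¹⁴ × (1.245×10⁻⁷ − 3.947×10⁻⁸) = 2.764×10⁷ m²/s².
v = 5257 m/s = 5.257 km/s.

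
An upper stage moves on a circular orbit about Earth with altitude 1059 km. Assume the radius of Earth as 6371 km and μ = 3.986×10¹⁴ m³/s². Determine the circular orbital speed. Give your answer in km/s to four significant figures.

v ≈ 7.324 km/s

r = 6371 + 1059 = 7430.0 km = 7.4300×10⁶ m.
For a circular orbit v = √(μ/r) = √(3.986×10¹⁴ / 7.430×10⁶) = √(5.365×10⁷) = 7324 m/s.
That is 7.324 km/s.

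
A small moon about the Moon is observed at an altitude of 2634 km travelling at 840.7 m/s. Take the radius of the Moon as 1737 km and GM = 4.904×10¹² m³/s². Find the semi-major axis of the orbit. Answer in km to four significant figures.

r = 1737 + 2634 = 4371.0 km = 4.371×10⁶ m.
Vis-viva rearranged: 1/a = 2/r − v²/μ = 4.576×10⁻⁷ − 1.441×10⁻⁷ = 3.134×10⁻⁷ m⁻¹.
a = 3.190×10⁶ m = 3190.4 km.

a ≈ 3190 km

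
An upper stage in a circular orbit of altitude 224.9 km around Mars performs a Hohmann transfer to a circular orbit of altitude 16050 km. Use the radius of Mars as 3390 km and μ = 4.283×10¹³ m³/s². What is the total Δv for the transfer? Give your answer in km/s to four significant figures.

Δv_total ≈ 1.681 km/s

r₁ = 3390 + 224.9 = 3614.9 km = 3.6149×10⁶ m.
r₂ = 3390 + 16050 = 19440 km = 1.9440×10⁷ m.
Transfer ellipse a_t = (r₁ + r₂)/2 = 1.153×10⁷ m.
At r₁: circular v_c1 = √(μ/r₁) = 3442 m/s; transfer-periapsis v_p = √[μ(2/r₁ − 1/a_t)] = 4470 m/s.
Δv₁ = v_p − v_c1 = 1028 m/s.
At r₂: circular v_c2 = √(μ/r₂) = 1484 m/s; transfer-apoapsis v_a = √[μ(2/r₂ − 1/a_t)] = 831.2 m/s.
Δv₂ = v_c2 − v_a = 653.1 m/s.
Total Δv = Δv₁ + Δv₂ = 1681 m/s = 1.681 km/s.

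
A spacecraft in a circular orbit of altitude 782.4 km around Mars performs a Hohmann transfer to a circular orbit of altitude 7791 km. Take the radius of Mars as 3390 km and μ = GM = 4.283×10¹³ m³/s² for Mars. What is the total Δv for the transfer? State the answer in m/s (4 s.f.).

r₁ = 3390 + 782.4 = 4172.4 km = 4.1724×10⁶ m.
r₂ = 3390 + 7791 = 11181 km = 1.1181×10⁷ m.
Transfer ellipse a_t = (r₁ + r₂)/2 = 7.677×10⁶ m.
At r₁: circular v_c1 = √(μ/r₁) = 3204 m/s; transfer-periapsis v_p = √[μ(2/r₁ − 1/a_t)] = 3867 m/s.
Δv₁ = v_p − v_c1 = 662.7 m/s.
At r₂: circular v_c2 = √(μ/r₂) = 1957 m/s; transfer-apoapsis v_a = √[μ(2/r₂ − 1/a_t)] = 1443 m/s.
Δv₂ = v_c2 − v_a = 514.3 m/s.
Total Δv = Δv₁ + Δv₂ = 1177 m/s.

Δv_total ≈ 1177 m/s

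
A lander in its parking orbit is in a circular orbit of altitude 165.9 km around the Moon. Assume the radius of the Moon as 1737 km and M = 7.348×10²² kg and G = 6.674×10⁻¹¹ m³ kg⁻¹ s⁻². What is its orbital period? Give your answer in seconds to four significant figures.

T ≈ 7448 seconds

μ = GM = 6.674×10⁻¹¹ × 7.348×10²² = 4.904×10¹² m³/s².
r = 1737 + 165.9 = 1902.9 km = 1.9029×10⁶ m.
Kepler's third law: T = 2π√(r³/μ) = 2π√((1.903×10⁶)³ / 4.904×10¹²).
r³/μ = 1.405×10⁶ s², so T = 2π × 1.185×10³ = 7.448×10³ s.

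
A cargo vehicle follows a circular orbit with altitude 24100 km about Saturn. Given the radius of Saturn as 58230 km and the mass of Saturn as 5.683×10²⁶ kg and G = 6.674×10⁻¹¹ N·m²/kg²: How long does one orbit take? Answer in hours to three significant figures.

T ≈ 6.69 hours

μ = GM = 6.674×10⁻¹¹ × 5.683×10²⁶ = 3.793×10¹⁶ m³/s².
r = 58230 + 24100 = 82330 km = 8.2330×10⁷ m.
Kepler's third law: T = 2π√(r³/μ) = 2π√((8.233×10⁷)³ / 3.793×10¹⁶).
r³/μ = 1.471×10⁷ s², so T = 2π × 3.836×10³ = 2.410×10⁴ s.
Converting: 2.410×10⁴ s ÷ 3600 = 6.695 hours.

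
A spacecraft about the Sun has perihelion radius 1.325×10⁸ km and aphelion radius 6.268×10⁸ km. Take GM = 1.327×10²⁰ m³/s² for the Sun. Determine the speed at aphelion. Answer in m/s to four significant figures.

v ≈ 8596 m/s

Semi-major axis a = (r_p + r_a)/2 = 3.7965×10⁸ km = 3.796×10¹¹ m.
Vis-viva: v² = μ(2/r − 1/a) = 1.327×10²⁰ × (3.191×10⁻¹² − 2.634×10⁻¹²) = 7.389×10⁷ m²/s².
v = 8596 m/s.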